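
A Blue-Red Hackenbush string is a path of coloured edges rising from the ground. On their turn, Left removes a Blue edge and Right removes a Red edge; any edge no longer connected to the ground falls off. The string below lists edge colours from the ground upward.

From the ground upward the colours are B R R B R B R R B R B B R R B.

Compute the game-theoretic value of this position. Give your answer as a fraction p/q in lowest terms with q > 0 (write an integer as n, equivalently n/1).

Build G(s[:k]) for k = 1..15, string s = B R R B R B R R B R B B R R B.
B: Left { 0 }, Right { · } so simplest 1
BR: Left { 0 }, Right { 1 } so simplest 1/2
BRR: Left { 0 }, Right { 1/2, 1 } so simplest 1/4
BRRB: Left { 0, 1/4 }, Right { 1/2, 1 } so simplest 3/8
BRRBR: Left { 0, 1/4 }, Right { 3/8, 1/2, 1 } so simplest 5/16
BRRBRB: Left { 0, 1/4, 5/16 }, Right { 3/8, 1/2, 1 } so simplest 11/32
BRRBRBR: Left { 0, 1/4, 5/16 }, Right { 11/32, 3/8, 1/2, 1 } so simplest 21/64
BRRBRBRR: Left { 0, 1/4, 5/16 }, Right { 21/64, 11/32, 3/8, 1/2, 1 } so simplest 41/128
BRRBRBRRB: Left { 0, 1/4, 5/16, 41/128 }, Right { 21/64, 11/32, 3/8, 1/2, 1 } so simplest 83/256
BRRBRBRRBR: Left { 0, 1/4, 5/16, 41/128 }, Right { 83/256, 21/64, 11/32, 3/8, 1/2, 1 } so simplest 165/512
BRRBRBRRBRB: Left { 0, 1/4, 5/16, 41/128, 165/512 }, Right { 83/256, 21/64, 11/32, 3/8, 1/2, 1 } so simplest 331/1024
BRRBRBRRBRBB: Left { 0, 1/4, 5/16, 41/128, 165/512, 331/1024 }, Right { 83/256, 21/64, 11/32, 3/8, 1/2, 1 } so simplest 663/2048
BRRBRBRRBRBBR: Left { 0, 1/4, 5/16, 41/128, 165/512, 331/1024 }, Right { 663/2048, 83/256, 21/64, 11/32, 3/8, 1/2, 1 } so simplest 1325/4096
BRRBRBRRBRBBRR: Left { 0, 1/4, 5/16, 41/128, 165/512, 331/1024 }, Right { 1325/4096, 663/2048, 83/256, 21/64, 11/32, 3/8, 1/2, 1 } so simplest 2649/8192
BRRBRBRRBRBBRRB: Left { 0, 1/4, 5/16, 41/128, 165/512, 331/1024, 2649/8192 }, Right { 1325/4096, 663/2048, 83/256, 21/64, 11/32, 3/8, 1/2, 1 } so simplest 5299/16384

5299/16384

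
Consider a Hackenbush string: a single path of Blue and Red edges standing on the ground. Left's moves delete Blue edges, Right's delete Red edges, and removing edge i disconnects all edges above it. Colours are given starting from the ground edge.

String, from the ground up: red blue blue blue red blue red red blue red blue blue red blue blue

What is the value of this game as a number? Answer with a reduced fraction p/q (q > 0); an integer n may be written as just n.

-2889/16384

r: Left { (no moves) }, Right { 0 } so simplest -1
rb: Left { -1 }, Right { 0 } so simplest -1/2
rbb: Left { -1 -1/2 }, Right { 0 } so simplest -1/4
rbbb: Left { -1 -1/2 -1/4 }, Right { 0 } so simplest -1/8
rbbbr: Left { -1 -1/2 -1/4 }, Right { -1/8 0 } so simplest -3/16
rbbbrb: Left { -1 -1/2 -1/4 -3/16 }, Right { -1/8 0 } so simplest -5/32
rbbbrbr: Left { -1 -1/2 -1/4 -3/16 }, Right { -5/32 -1/8 0 } so simplest -11/64
rbbbrbrr: Left { -1 -1/2 -1/4 -3/16 }, Right { -11/64 -5/32 -1/8 0 } so simplest -23/128
rbbbrbrrb: Left { -1 -1/2 -1/4 -3/16 -23/128 }, Right { -11/64 -5/32 -1/8 0 } so simplest -45/256
rbbbrbrrbr: Left { -1 -1/2 -1/4 -3/16 -23/128 }, Right { -45/256 -11/64 -5/32 -1/8 0 } so simplest -91/512
rbbbrbrrbrb: Left { -1 -1/2 -1/4 -3/16 -23/128 -91/512 }, Right { -45/256 -11/64 -5/32 -1/8 0 } so simplest -181/1024
rbbbrbrrbrbb: Left { -1 -1/2 -1/4 -3/16 -23/128 -91/512 -181/1024 }, Right { -45/256 -11/64 -5/32 -1/8 0 } so simplest -361/2048
rbbbrbrrbrbbr: Left { -1 -1/2 -1/4 -3/16 -23/128 -91/512 -181/1024 }, Right { -361/2048 -45/256 -11/64 -5/32 -1/8 0 } so simplest -723/4096
rbbbrbrrbrbbrb: Left { -1 -1/2 -1/4 -3/16 -23/128 -91/512 -181/1024 -723/4096 }, Right { -361/2048 -45/256 -11/64 -5/32 -1/8 0 } so simplest -1445/8192
rbbbrbrrbrbbrbb: Left { -1 -1/2 -1/4 -3/16 -23/128 -91/512 -181/1024 -723/4096 -1445/8192 }, Right { -361/2048 -45/256 -11/64 -5/32 -1/8 0 } so simplest -2889/16384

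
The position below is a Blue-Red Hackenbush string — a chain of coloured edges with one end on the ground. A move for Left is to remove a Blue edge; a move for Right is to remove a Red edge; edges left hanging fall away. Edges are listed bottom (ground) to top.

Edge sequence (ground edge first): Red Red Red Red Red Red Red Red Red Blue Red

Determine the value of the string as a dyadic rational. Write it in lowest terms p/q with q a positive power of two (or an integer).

Prefix values for Red Red Red Red Red Red Red Red Red Blue Red via {L|R} + simplicity:
step 1: add Red to get R; options L={ — } R={ 0 } ⇒ -1
step 2: add Red to get RR; options L={ — } R={ -1; 0 } ⇒ -2
step 3: add Red to get RRR; options L={ — } R={ -2; -1; 0 } ⇒ -3
step 4: add Red to get RRRR; options L={ — } R={ -3; -2; -1; 0 } ⇒ -4
step 5: add Red to get RRRRR; options L={ — } R={ -4; -3; -2; -1; 0 } ⇒ -5
step 6: add Red to get RRRRRR; options L={ — } R={ -5; -4; -3; -2; -1; 0 } ⇒ -6
step 7: add Red to get RRRRRRR; options L={ — } R={ -6; -5; -4; -3; -2; -1; 0 } ⇒ -7
step 8: add Red to get RRRRRRRR; options L={ — } R={ -7; -6; -5; -4; -3; -2; -1; 0 } ⇒ -8
step 9: add Red to get RRRRRRRRR; options L={ — } R={ -8; -7; -6; -5; -4; -3; -2; -1; 0 } ⇒ -9
step 10: add Blue to get RRRRRRRRRB; options L={ -9 } R={ -8; -7; -6; -5; -4; -3; -2; -1; 0 } ⇒ -17/2
step 11: add Red to get RRRRRRRRRBR; options L={ -9 } R={ -17/2; -8; -7; -6; -5; -4; -3; -2; -1; 0 } ⇒ -35/4

-35/4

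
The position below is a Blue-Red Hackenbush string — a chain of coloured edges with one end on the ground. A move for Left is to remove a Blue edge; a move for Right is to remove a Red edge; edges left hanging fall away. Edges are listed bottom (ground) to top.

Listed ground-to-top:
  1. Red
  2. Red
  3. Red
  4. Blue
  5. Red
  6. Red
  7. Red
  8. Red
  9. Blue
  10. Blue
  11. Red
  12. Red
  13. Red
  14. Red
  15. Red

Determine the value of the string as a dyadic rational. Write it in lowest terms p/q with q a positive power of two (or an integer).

-12095/4096

Prefix values for Red Red Red Blue Red Red Red Red Blue Blue Red Red Red Red Red via {L|R} + simplicity:
g_1 [R]  L=[]  R=[0]  = -1
g_2 [RR]  L=[]  R=[-1 0]  = -2
g_3 [RRR]  L=[]  R=[-2 -1 0]  = -3
g_4 [RRRB]  L=[-3]  R=[-2 -1 0]  = -5/2
g_5 [RRRBR]  L=[-3]  R=[-5/2 -2 -1 0]  = -11/4
g_6 [RRRBRR]  L=[-3]  R=[-11/4 -5/2 -2 -1 0]  = -23/8
g_7 [RRRBRRR]  L=[-3]  R=[-23/8 -11/4 -5/2 -2 -1 0]  = -47/16
g_8 [RRRBRRRR]  L=[-3]  R=[-47/16 -23/8 -11/4 -5/2 -2 -1 0]  = -95/32
g_9 [RRRBRRRRB]  L=[-3 -95/32]  R=[-47/16 -23/8 -11/4 -5/2 -2 -1 0]  = -189/64
g_10 [RRRBRRRRBB]  L=[-3 -95/32 -189/64]  R=[-47/16 -23/8 -11/4 -5/2 -2 -1 0]  = -377/128
g_11 [RRRBRRRRBBR]  L=[-3 -95/32 -189/64]  R=[-377/128 -47/16 -23/8 -11/4 -5/2 -2 -1 0]  = -755/256
g_12 [RRRBRRRRBBRR]  L=[-3 -95/32 -189/64]  R=[-755/256 -377/128 -47/16 -23/8 -11/4 -5/2 -2 -1 0]  = -1511/512
g_13 [RRRBRRRRBBRRR]  L=[-3 -95/32 -189/64]  R=[-1511/512 -755/256 -377/128 -47/16 -23/8 -11/4 -5/2 -2 -1 0]  = -3023/1024
g_14 [RRRBRRRRBBRRRR]  L=[-3 -95/32 -189/64]  R=[-3023/1024 -1511/512 -755/256 -377/128 -47/16 -23/8 -11/4 -5/2 -2 -1 0]  = -6047/2048
g_15 [RRRBRRRRBBRRRRR]  L=[-3 -95/32 -189/64]  R=[-6047/2048 -3023/1024 -1511/512 -755/256 -377/128 -47/16 -23/8 -11/4 -5/2 -2 -1 0]  = -12095/4096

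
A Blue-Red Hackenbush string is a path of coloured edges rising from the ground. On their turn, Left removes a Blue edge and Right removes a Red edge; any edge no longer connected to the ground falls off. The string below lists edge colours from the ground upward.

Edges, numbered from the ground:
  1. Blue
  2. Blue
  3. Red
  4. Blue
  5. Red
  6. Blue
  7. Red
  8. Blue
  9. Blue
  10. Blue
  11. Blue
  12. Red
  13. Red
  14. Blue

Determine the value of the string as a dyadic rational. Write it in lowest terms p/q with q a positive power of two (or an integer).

Build value(s[:k]) for k = 1..14, string s = Blue Blue Red Blue Red Blue Red Blue Blue Blue Blue Red Red Blue.
step 1: add Blue to get B; options L={ 0 } R={ · } — 1
step 2: add Blue to get BB; options L={ 0 1 } R={ · } — 2
step 3: add Red to get BBR; options L={ 0 1 } R={ 2 } — 3/2
step 4: add Blue to get BBRB; options L={ 0 1 3/2 } R={ 2 } — 7/4
step 5: add Red to get BBRBR; options L={ 0 1 3/2 } R={ 7/4 2 } — 13/8
step 6: add Blue to get BBRBRB; options L={ 0 1 3/2 13/8 } R={ 7/4 2 } — 27/16
step 7: add Red to get BBRBRBR; options L={ 0 1 3/2 13/8 } R={ 27/16 7/4 2 } — 53/32
step 8: add Blue to get BBRBRBRB; options L={ 0 1 3/2 13/8 53/32 } R={ 27/16 7/4 2 } — 107/64
step 9: add Blue to get BBRBRBRBB; options L={ 0 1 3/2 13/8 53/32 107/64 } R={ 27/16 7/4 2 } — 215/128
step 10: add Blue to get BBRBRBRBBB; options L={ 0 1 3/2 13/8 53/32 107/64 215/128 } R={ 27/16 7/4 2 } — 431/256
step 11: add Blue to get BBRBRBRBBBB; options L={ 0 1 3/2 13/8 53/32 107/64 215/128 431/256 } R={ 27/16 7/4 2 } — 863/512
step 12: add Red to get BBRBRBRBBBBR; options L={ 0 1 3/2 13/8 53/32 107/64 215/128 431/256 } R={ 863/512 27/16 7/4 2 } — 1725/1024
step 13: add Red to get BBRBRBRBBBBRR; options L={ 0 1 3/2 13/8 53/32 107/64 215/128 431/256 } R={ 1725/1024 863/512 27/16 7/4 2 } — 3449/2048
step 14: add Blue to get BBRBRBRBBBBRRB; options L={ 0 1 3/2 13/8 53/32 107/64 215/128 431/256 3449/2048 } R={ 1725/1024 863/512 27/16 7/4 2 } — 6899/4096

6899/4096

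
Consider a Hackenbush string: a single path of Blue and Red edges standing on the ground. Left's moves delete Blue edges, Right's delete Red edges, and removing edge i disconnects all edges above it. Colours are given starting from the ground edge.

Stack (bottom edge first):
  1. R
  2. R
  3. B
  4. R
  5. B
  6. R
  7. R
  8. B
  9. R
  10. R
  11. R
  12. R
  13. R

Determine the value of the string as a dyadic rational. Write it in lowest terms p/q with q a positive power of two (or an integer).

-3519/2048

step 1: add R to get R; options L={ — } R={ 0 } -> -1
step 2: add R to get RR; options L={ — } R={ -1; 0 } -> -2
step 3: add B to get RRB; options L={ -2 } R={ -1; 0 } -> -3/2
step 4: add R to get RRBR; options L={ -2 } R={ -3/2; -1; 0 } -> -7/4
step 5: add B to get RRBRB; options L={ -2; -7/4 } R={ -3/2; -1; 0 } -> -13/8
step 6: add R to get RRBRBR; options L={ -2; -7/4 } R={ -13/8; -3/2; -1; 0 } -> -27/16
step 7: add R to get RRBRBRR; options L={ -2; -7/4 } R={ -27/16; -13/8; -3/2; -1; 0 } -> -55/32
step 8: add B to get RRBRBRRB; options L={ -2; -7/4; -55/32 } R={ -27/16; -13/8; -3/2; -1; 0 } -> -109/64
step 9: add R to get RRBRBRRBR; options L={ -2; -7/4; -55/32 } R={ -109/64; -27/16; -13/8; -3/2; -1; 0 } -> -219/128
step 10: add R to get RRBRBRRBRR; options L={ -2; -7/4; -55/32 } R={ -219/128; -109/64; -27/16; -13/8; -3/2; -1; 0 } -> -439/256
step 11: add R to get RRBRBRRBRRR; options L={ -2; -7/4; -55/32 } R={ -439/256; -219/128; -109/64; -27/16; -13/8; -3/2; -1; 0 } -> -879/512
step 12: add R to get RRBRBRRBRRRR; options L={ -2; -7/4; -55/32 } R={ -879/512; -439/256; -219/128; -109/64; -27/16; -13/8; -3/2; -1; 0 } -> -1759/1024
step 13: add R to get RRBRBRRBRRRRR; options L={ -2; -7/4; -55/32 } R={ -1759/1024; -879/512; -439/256; -219/128; -109/64; -27/16; -13/8; -3/2; -1; 0 } -> -3519/2048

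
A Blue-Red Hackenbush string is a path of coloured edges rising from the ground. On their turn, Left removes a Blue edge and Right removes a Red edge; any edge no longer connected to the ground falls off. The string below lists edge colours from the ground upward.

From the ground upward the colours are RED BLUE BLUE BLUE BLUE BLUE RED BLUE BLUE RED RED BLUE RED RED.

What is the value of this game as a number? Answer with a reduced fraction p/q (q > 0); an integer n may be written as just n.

-311/8192

Recurse on prefixes of the 14-edge string RED BLUE BLUE BLUE BLUE BLUE RED BLUE BLUE RED RED BLUE RED RED:
step 1: add RED to get R; options L={ (no moves) } R={ 0 } → -1
step 2: add BLUE to get RB; options L={ -1 } R={ 0 } → -1/2
step 3: add BLUE to get RBB; options L={ -1, -1/2 } R={ 0 } → -1/4
step 4: add BLUE to get RBBB; options L={ -1, -1/2, -1/4 } R={ 0 } → -1/8
step 5: add BLUE to get RBBBB; options L={ -1, -1/2, -1/4, -1/8 } R={ 0 } → -1/16
step 6: add BLUE to get RBBBBB; options L={ -1, -1/2, -1/4, -1/8, -1/16 } R={ 0 } → -1/32
step 7: add RED to get RBBBBBR; options L={ -1, -1/2, -1/4, -1/8, -1/16 } R={ -1/32, 0 } → -3/64
step 8: add BLUE to get RBBBBBRB; options L={ -1, -1/2, -1/4, -1/8, -1/16, -3/64 } R={ -1/32, 0 } → -5/128
step 9: add BLUE to get RBBBBBRBB; options L={ -1, -1/2, -1/4, -1/8, -1/16, -3/64, -5/128 } R={ -1/32, 0 } → -9/256
step 10: add RED to get RBBBBBRBBR; options L={ -1, -1/2, -1/4, -1/8, -1/16, -3/64, -5/128 } R={ -9/256, -1/32, 0 } → -19/512
step 11: add RED to get RBBBBBRBBRR; options L={ -1, -1/2, -1/4, -1/8, -1/16, -3/64, -5/128 } R={ -19/512, -9/256, -1/32, 0 } → -39/1024
step 12: add BLUE to get RBBBBBRBBRRB; options L={ -1, -1/2, -1/4, -1/8, -1/16, -3/64, -5/128, -39/1024 } R={ -19/512, -9/256, -1/32, 0 } → -77/2048
step 13: add RED to get RBBBBBRBBRRBR; options L={ -1, -1/2, -1/4, -1/8, -1/16, -3/64, -5/128, -39/1024 } R={ -77/2048, -19/512, -9/256, -1/32, 0 } → -155/4096
step 14: add RED to get RBBBBBRBBRRBRR; options L={ -1, -1/2, -1/4, -1/8, -1/16, -3/64, -5/128, -39/1024 } R={ -155/4096, -77/2048, -19/512, -9/256, -1/32, 0 } → -311/8192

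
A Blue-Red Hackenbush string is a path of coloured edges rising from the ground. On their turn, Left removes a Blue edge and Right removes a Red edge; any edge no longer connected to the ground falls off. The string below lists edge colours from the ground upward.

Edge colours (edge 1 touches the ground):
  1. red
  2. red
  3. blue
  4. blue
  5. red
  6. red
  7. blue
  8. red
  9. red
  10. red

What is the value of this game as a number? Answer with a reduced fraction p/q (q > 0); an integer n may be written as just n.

-367/256

Prefix values for red red blue blue red red blue red red red via {L|R} + simplicity:
step 1: add red to get r; options L={ — } R={ 0 } → -1
step 2: add red to get rr; options L={ — } R={ -1 0 } → -2
step 3: add blue to get rrb; options L={ -2 } R={ -1 0 } → -3/2
step 4: add blue to get rrbb; options L={ -2 -3/2 } R={ -1 0 } → -5/4
step 5: add red to get rrbbr; options L={ -2 -3/2 } R={ -5/4 -1 0 } → -11/8
step 6: add red to get rrbbrr; options L={ -2 -3/2 } R={ -11/8 -5/4 -1 0 } → -23/16
step 7: add blue to get rrbbrrb; options L={ -2 -3/2 -23/16 } R={ -11/8 -5/4 -1 0 } → -45/32
step 8: add red to get rrbbrrbr; options L={ -2 -3/2 -23/16 } R={ -45/32 -11/8 -5/4 -1 0 } → -91/64
step 9: add red to get rrbbrrbrr; options L={ -2 -3/2 -23/16 } R={ -91/64 -45/32 -11/8 -5/4 -1 0 } → -183/128
step 10: add red to get rrbbrrbrrr; options L={ -2 -3/2 -23/16 } R={ -183/128 -91/64 -45/32 -11/8 -5/4 -1 0 } → -367/256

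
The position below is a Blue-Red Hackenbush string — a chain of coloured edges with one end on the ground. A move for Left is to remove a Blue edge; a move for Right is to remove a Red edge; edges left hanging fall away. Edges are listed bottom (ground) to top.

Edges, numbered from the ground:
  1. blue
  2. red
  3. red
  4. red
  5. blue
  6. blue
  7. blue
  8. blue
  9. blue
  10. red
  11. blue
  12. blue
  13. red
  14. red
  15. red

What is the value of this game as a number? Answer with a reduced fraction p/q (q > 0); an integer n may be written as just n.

v_1 [b]  L=[0]  R=[]  — 1
v_2 [br]  L=[0]  R=[1]  — 1/2
v_3 [brr]  L=[0]  R=[1/2,1]  — 1/4
v_4 [brrr]  L=[0]  R=[1/4,1/2,1]  — 1/8
v_5 [brrrb]  L=[0,1/8]  R=[1/4,1/2,1]  — 3/16
v_6 [brrrbb]  L=[0,1/8,3/16]  R=[1/4,1/2,1]  — 7/32
v_7 [brrrbbb]  L=[0,1/8,3/16,7/32]  R=[1/4,1/2,1]  — 15/64
v_8 [brrrbbbb]  L=[0,1/8,3/16,7/32,15/64]  R=[1/4,1/2,1]  — 31/128
v_9 [brrrbbbbb]  L=[0,1/8,3/16,7/32,15/64,31/128]  R=[1/4,1/2,1]  — 63/256
v_10 [brrrbbbbbr]  L=[0,1/8,3/16,7/32,15/64,31/128]  R=[63/256,1/4,1/2,1]  — 125/512
v_11 [brrrbbbbbrb]  L=[0,1/8,3/16,7/32,15/64,31/128,125/512]  R=[63/256,1/4,1/2,1]  — 251/1024
v_12 [brrrbbbbbrbb]  L=[0,1/8,3/16,7/32,15/64,31/128,125/512,251/1024]  R=[63/256,1/4,1/2,1]  — 503/2048
v_13 [brrrbbbbbrbbr]  L=[0,1/8,3/16,7/32,15/64,31/128,125/512,251/1024]  R=[503/2048,63/256,1/4,1/2,1]  — 1005/4096
v_14 [brrrbbbbbrbbrr]  L=[0,1/8,3/16,7/32,15/64,31/128,125/512,251/1024]  R=[1005/4096,503/2048,63/256,1/4,1/2,1]  — 2009/8192
v_15 [brrrbbbbbrbbrrr]  L=[0,1/8,3/16,7/32,15/64,31/128,125/512,251/1024]  R=[2009/8192,1005/4096,503/2048,63/256,1/4,1/2,1]  — 4017/16384

4017/16384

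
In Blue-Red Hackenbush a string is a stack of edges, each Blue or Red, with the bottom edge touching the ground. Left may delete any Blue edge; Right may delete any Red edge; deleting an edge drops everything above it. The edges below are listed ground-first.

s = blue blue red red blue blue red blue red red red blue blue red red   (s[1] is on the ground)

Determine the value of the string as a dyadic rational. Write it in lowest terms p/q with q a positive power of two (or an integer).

11545/8192

1 of 15 · b · max L 0 · min R +∞ → 1
2 of 15 · bb · max L 1 · min R +∞ → 2
3 of 15 · bbr · max L 1 · min R 2 → 3/2
4 of 15 · bbrr · max L 1 · min R 3/2 → 5/4
5 of 15 · bbrrb · max L 5/4 · min R 3/2 → 11/8
6 of 15 · bbrrbb · max L 11/8 · min R 3/2 → 23/16
7 of 15 · bbrrbbr · max L 11/8 · min R 23/16 → 45/32
8 of 15 · bbrrbbrb · max L 45/32 · min R 23/16 → 91/64
9 of 15 · bbrrbbrbr · max L 45/32 · min R 91/64 → 181/128
10 of 15 · bbrrbbrbrr · max L 45/32 · min R 181/128 → 361/256
11 of 15 · bbrrbbrbrrr · max L 45/32 · min R 361/256 → 721/512
12 of 15 · bbrrbbrbrrrb · max L 721/512 · min R 361/256 → 1443/1024
13 of 15 · bbrrbbrbrrrbb · max L 1443/1024 · min R 361/256 → 2887/2048
14 of 15 · bbrrbbrbrrrbbr · max L 1443/1024 · min R 2887/2048 → 5773/4096
15 of 15 · bbrrbbrbrrrbbrr · max L 1443/1024 · min R 5773/4096 → 11545/8192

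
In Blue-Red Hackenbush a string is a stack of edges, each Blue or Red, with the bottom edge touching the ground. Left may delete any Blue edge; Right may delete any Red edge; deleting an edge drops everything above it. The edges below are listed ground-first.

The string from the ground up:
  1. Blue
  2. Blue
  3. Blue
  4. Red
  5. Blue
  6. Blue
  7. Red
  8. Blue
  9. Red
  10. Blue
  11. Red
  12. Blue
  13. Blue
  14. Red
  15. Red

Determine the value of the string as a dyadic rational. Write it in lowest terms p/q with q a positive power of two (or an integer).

11609/4096

Prefix values for Blue Blue Blue Red Blue Blue Red Blue Red Blue Red Blue Blue Red Red via {L|R} + simplicity:
G_1 [B]  L=[0]  R=[—]  -> 1
G_2 [BB]  L=[0 1]  R=[—]  -> 2
G_3 [BBB]  L=[0 1 2]  R=[—]  -> 3
G_4 [BBBR]  L=[0 1 2]  R=[3]  -> 5/2
G_5 [BBBRB]  L=[0 1 2 5/2]  R=[3]  -> 11/4
G_6 [BBBRBB]  L=[0 1 2 5/2 11/4]  R=[3]  -> 23/8
G_7 [BBBRBBR]  L=[0 1 2 5/2 11/4]  R=[23/8 3]  -> 45/16
G_8 [BBBRBBRB]  L=[0 1 2 5/2 11/4 45/16]  R=[23/8 3]  -> 91/32
G_9 [BBBRBBRBR]  L=[0 1 2 5/2 11/4 45/16]  R=[91/32 23/8 3]  -> 181/64
G_10 [BBBRBBRBRB]  L=[0 1 2 5/2 11/4 45/16 181/64]  R=[91/32 23/8 3]  -> 363/128
G_11 [BBBRBBRBRBR]  L=[0 1 2 5/2 11/4 45/16 181/64]  R=[363/128 91/32 23/8 3]  -> 725/256
G_12 [BBBRBBRBRBRB]  L=[0 1 2 5/2 11/4 45/16 181/64 725/256]  R=[363/128 91/32 23/8 3]  -> 1451/512
G_13 [BBBRBBRBRBRBB]  L=[0 1 2 5/2 11/4 45/16 181/64 725/256 1451/512]  R=[363/128 91/32 23/8 3]  -> 2903/1024
G_14 [BBBRBBRBRBRBBR]  L=[0 1 2 5/2 11/4 45/16 181/64 725/256 1451/512]  R=[2903/1024 363/128 91/32 23/8 3]  -> 5805/2048
G_15 [BBBRBBRBRBRBBRR]  L=[0 1 2 5/2 11/4 45/16 181/64 725/256 1451/512]  R=[5805/2048 2903/1024 363/128 91/32 23/8 3]  -> 11609/4096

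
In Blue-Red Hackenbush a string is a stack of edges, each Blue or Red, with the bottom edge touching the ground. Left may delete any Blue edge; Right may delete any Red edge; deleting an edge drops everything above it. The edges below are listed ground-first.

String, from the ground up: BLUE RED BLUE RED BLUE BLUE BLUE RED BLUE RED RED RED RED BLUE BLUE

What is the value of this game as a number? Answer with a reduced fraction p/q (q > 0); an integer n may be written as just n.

11911/16384

B: Left { 0 }, Right { ∅ } → simplest 1
BR: Left { 0 }, Right { 1 } → simplest 1/2
BRB: Left { 0; 1/2 }, Right { 1 } → simplest 3/4
BRBR: Left { 0; 1/2 }, Right { 3/4; 1 } → simplest 5/8
BRBRB: Left { 0; 1/2; 5/8 }, Right { 3/4; 1 } → simplest 11/16
BRBRBB: Left { 0; 1/2; 5/8; 11/16 }, Right { 3/4; 1 } → simplest 23/32
BRBRBBB: Left { 0; 1/2; 5/8; 11/16; 23/32 }, Right { 3/4; 1 } → simplest 47/64
BRBRBBBR: Left { 0; 1/2; 5/8; 11/16; 23/32 }, Right { 47/64; 3/4; 1 } → simplest 93/128
BRBRBBBRB: Left { 0; 1/2; 5/8; 11/16; 23/32; 93/128 }, Right { 47/64; 3/4; 1 } → simplest 187/256
BRBRBBBRBR: Left { 0; 1/2; 5/8; 11/16; 23/32; 93/128 }, Right { 187/256; 47/64; 3/4; 1 } → simplest 373/512
BRBRBBBRBRR: Left { 0; 1/2; 5/8; 11/16; 23/32; 93/128 }, Right { 373/512; 187/256; 47/64; 3/4; 1 } → simplest 745/1024
BRBRBBBRBRRR: Left { 0; 1/2; 5/8; 11/16; 23/32; 93/128 }, Right { 745/1024; 373/512; 187/256; 47/64; 3/4; 1 } → simplest 1489/2048
BRBRBBBRBRRRR: Left { 0; 1/2; 5/8; 11/16; 23/32; 93/128 }, Right { 1489/2048; 745/1024; 373/512; 187/256; 47/64; 3/4; 1 } → simplest 2977/4096
BRBRBBBRBRRRRB: Left { 0; 1/2; 5/8; 11/16; 23/32; 93/128; 2977/4096 }, Right { 1489/2048; 745/1024; 373/512; 187/256; 47/64; 3/4; 1 } → simplest 5955/8192
BRBRBBBRBRRRRBB: Left { 0; 1/2; 5/8; 11/16; 23/32; 93/128; 2977/4096; 5955/8192 }, Right { 1489/2048; 745/1024; 373/512; 187/256; 47/64; 3/4; 1 } → simplest 11911/16384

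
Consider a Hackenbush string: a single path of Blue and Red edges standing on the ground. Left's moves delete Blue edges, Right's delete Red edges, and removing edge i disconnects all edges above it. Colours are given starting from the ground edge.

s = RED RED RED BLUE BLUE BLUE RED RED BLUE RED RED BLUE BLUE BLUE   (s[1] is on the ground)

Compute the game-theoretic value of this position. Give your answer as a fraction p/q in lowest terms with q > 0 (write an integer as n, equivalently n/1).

edge 1 of 14 (RED): {  | 0 } ⇒ -1
edge 2 of 14 (RED): {  | -1; 0 } ⇒ -2
edge 3 of 14 (RED): {  | -2; -1; 0 } ⇒ -3
edge 4 of 14 (BLUE): { -3 | -2; -1; 0 } ⇒ -5/2
edge 5 of 14 (BLUE): { -3; -5/2 | -2; -1; 0 } ⇒ -9/4
edge 6 of 14 (BLUE): { -3; -5/2; -9/4 | -2; -1; 0 } ⇒ -17/8
edge 7 of 14 (RED): { -3; -5/2; -9/4 | -17/8; -2; -1; 0 } ⇒ -35/16
edge 8 of 14 (RED): { -3; -5/2; -9/4 | -35/16; -17/8; -2; -1; 0 } ⇒ -71/32
edge 9 of 14 (BLUE): { -3; -5/2; -9/4; -71/32 | -35/16; -17/8; -2; -1; 0 } ⇒ -141/64
edge 10 of 14 (RED): { -3; -5/2; -9/4; -71/32 | -141/64; -35/16; -17/8; -2; -1; 0 } ⇒ -283/128
edge 11 of 14 (RED): { -3; -5/2; -9/4; -71/32 | -283/128; -141/64; -35/16; -17/8; -2; -1; 0 } ⇒ -567/256
edge 12 of 14 (BLUE): { -3; -5/2; -9/4; -71/32; -567/256 | -283/128; -141/64; -35/16; -17/8; -2; -1; 0 } ⇒ -1133/512
edge 13 of 14 (BLUE): { -3; -5/2; -9/4; -71/32; -567/256; -1133/512 | -283/128; -141/64; -35/16; -17/8; -2; -1; 0 } ⇒ -2265/1024
edge 14 of 14 (BLUE): { -3; -5/2; -9/4; -71/32; -567/256; -1133/512; -2265/1024 | -283/128; -141/64; -35/16; -17/8; -2; -1; 0 } ⇒ -4529/2048

-4529/2048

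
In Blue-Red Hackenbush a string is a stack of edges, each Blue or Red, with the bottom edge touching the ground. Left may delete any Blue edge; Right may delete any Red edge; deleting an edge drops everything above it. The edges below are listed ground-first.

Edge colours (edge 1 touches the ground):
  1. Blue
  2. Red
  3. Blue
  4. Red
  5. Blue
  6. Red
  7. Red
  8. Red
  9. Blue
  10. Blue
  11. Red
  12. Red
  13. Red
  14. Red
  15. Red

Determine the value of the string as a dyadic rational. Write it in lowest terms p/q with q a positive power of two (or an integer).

10433/16384

step 1: add Blue to get B; options L={ 0 } R={ ∅ } = 1
step 2: add Red to get BR; options L={ 0 } R={ 1 } = 1/2
step 3: add Blue to get BRB; options L={ 0 1/2 } R={ 1 } = 3/4
step 4: add Red to get BRBR; options L={ 0 1/2 } R={ 3/4 1 } = 5/8
step 5: add Blue to get BRBRB; options L={ 0 1/2 5/8 } R={ 3/4 1 } = 11/16
step 6: add Red to get BRBRBR; options L={ 0 1/2 5/8 } R={ 11/16 3/4 1 } = 21/32
step 7: add Red to get BRBRBRR; options L={ 0 1/2 5/8 } R={ 21/32 11/16 3/4 1 } = 41/64
step 8: add Red to get BRBRBRRR; options L={ 0 1/2 5/8 } R={ 41/64 21/32 11/16 3/4 1 } = 81/128
step 9: add Blue to get BRBRBRRRB; options L={ 0 1/2 5/8 81/128 } R={ 41/64 21/32 11/16 3/4 1 } = 163/256
step 10: add Blue to get BRBRBRRRBB; options L={ 0 1/2 5/8 81/128 163/256 } R={ 41/64 21/32 11/16 3/4 1 } = 327/512
step 11: add Red to get BRBRBRRRBBR; options L={ 0 1/2 5/8 81/128 163/256 } R={ 327/512 41/64 21/32 11/16 3/4 1 } = 653/1024
step 12: add Red to get BRBRBRRRBBRR; options L={ 0 1/2 5/8 81/128 163/256 } R={ 653/1024 327/512 41/64 21/32 11/16 3/4 1 } = 1305/2048
step 13: add Red to get BRBRBRRRBBRRR; options L={ 0 1/2 5/8 81/128 163/256 } R={ 1305/2048 653/1024 327/512 41/64 21/32 11/16 3/4 1 } = 2609/4096
step 14: add Red to get BRBRBRRRBBRRRR; options L={ 0 1/2 5/8 81/128 163/256 } R={ 2609/4096 1305/2048 653/1024 327/512 41/64 21/32 11/16 3/4 1 } = 5217/8192
step 15: add Red to get BRBRBRRRBBRRRRR; options L={ 0 1/2 5/8 81/128 163/256 } R={ 5217/8192 2609/4096 1305/2048 653/1024 327/512 41/64 21/32 11/16 3/4 1 } = 10433/16384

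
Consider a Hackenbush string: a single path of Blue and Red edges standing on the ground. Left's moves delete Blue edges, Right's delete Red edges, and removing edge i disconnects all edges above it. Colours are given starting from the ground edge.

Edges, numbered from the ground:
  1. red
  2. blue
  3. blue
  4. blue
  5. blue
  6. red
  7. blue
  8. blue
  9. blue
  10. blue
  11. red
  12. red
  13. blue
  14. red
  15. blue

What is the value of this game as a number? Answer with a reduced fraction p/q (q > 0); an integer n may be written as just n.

Recurse on prefixes of the 15-edge string red blue blue blue blue red blue blue blue blue red red blue red blue:
r: Left { ∅ }, Right { 0 } ⇒ simplest -1
rb: Left { -1 }, Right { 0 } ⇒ simplest -1/2
rbb: Left { -1; -1/2 }, Right { 0 } ⇒ simplest -1/4
rbbb: Left { -1; -1/2; -1/4 }, Right { 0 } ⇒ simplest -1/8
rbbbb: Left { -1; -1/2; -1/4; -1/8 }, Right { 0 } ⇒ simplest -1/16
rbbbbr: Left { -1; -1/2; -1/4; -1/8 }, Right { -1/16; 0 } ⇒ simplest -3/32
rbbbbrb: Left { -1; -1/2; -1/4; -1/8; -3/32 }, Right { -1/16; 0 } ⇒ simplest -5/64
rbbbbrbb: Left { -1; -1/2; -1/4; -1/8; -3/32; -5/64 }, Right { -1/16; 0 } ⇒ simplest -9/128
rbbbbrbbb: Left { -1; -1/2; -1/4; -1/8; -3/32; -5/64; -9/128 }, Right { -1/16; 0 } ⇒ simplest -17/256
rbbbbrbbbb: Left { -1; -1/2; -1/4; -1/8; -3/32; -5/64; -9/128; -17/256 }, Right { -1/16; 0 } ⇒ simplest -33/512
rbbbbrbbbbr: Left { -1; -1/2; -1/4; -1/8; -3/32; -5/64; -9/128; -17/256 }, Right { -33/512; -1/16; 0 } ⇒ simplest -67/1024
rbbbbrbbbbrr: Left { -1; -1/2; -1/4; -1/8; -3/32; -5/64; -9/128; -17/256 }, Right { -67/1024; -33/512; -1/16; 0 } ⇒ simplest -135/2048
rbbbbrbbbbrrb: Left { -1; -1/2; -1/4; -1/8; -3/32; -5/64; -9/128; -17/256; -135/2048 }, Right { -67/1024; -33/512; -1/16; 0 } ⇒ simplest -269/4096
rbbbbrbbbbrrbr: Left { -1; -1/2; -1/4; -1/8; -3/32; -5/64; -9/128; -17/256; -135/2048 }, Right { -269/4096; -67/1024; -33/512; -1/16; 0 } ⇒ simplest -539/8192
rbbbbrbbbbrrbrb: Left { -1; -1/2; -1/4; -1/8; -3/32; -5/64; -9/128; -17/256; -135/2048; -539/8192 }, Right { -269/4096; -67/1024; -33/512; -1/16; 0 } ⇒ simplest -1077/16384

-1077/16384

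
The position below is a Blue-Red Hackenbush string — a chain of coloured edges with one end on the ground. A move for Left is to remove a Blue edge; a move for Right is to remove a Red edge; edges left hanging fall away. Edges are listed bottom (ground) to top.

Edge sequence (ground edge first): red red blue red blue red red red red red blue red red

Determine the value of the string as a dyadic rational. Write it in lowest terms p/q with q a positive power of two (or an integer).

g_1 [r]  L=[∅]  R=[0]  => -1
g_2 [rr]  L=[∅]  R=[-1, 0]  => -2
g_3 [rrb]  L=[-2]  R=[-1, 0]  => -3/2
g_4 [rrbr]  L=[-2]  R=[-3/2, -1, 0]  => -7/4
g_5 [rrbrb]  L=[-2, -7/4]  R=[-3/2, -1, 0]  => -13/8
g_6 [rrbrbr]  L=[-2, -7/4]  R=[-13/8, -3/2, -1, 0]  => -27/16
g_7 [rrbrbrr]  L=[-2, -7/4]  R=[-27/16, -13/8, -3/2, -1, 0]  => -55/32
g_8 [rrbrbrrr]  L=[-2, -7/4]  R=[-55/32, -27/16, -13/8, -3/2, -1, 0]  => -111/64
g_9 [rrbrbrrrr]  L=[-2, -7/4]  R=[-111/64, -55/32, -27/16, -13/8, -3/2, -1, 0]  => -223/128
g_10 [rrbrbrrrrr]  L=[-2, -7/4]  R=[-223/128, -111/64, -55/32, -27/16, -13/8, -3/2, -1, 0]  => -447/256
g_11 [rrbrbrrrrrb]  L=[-2, -7/4, -447/256]  R=[-223/128, -111/64, -55/32, -27/16, -13/8, -3/2, -1, 0]  => -893/512
g_12 [rrbrbrrrrrbr]  L=[-2, -7/4, -447/256]  R=[-893/512, -223/128, -111/64, -55/32, -27/16, -13/8, -3/2, -1, 0]  => -1787/1024
g_13 [rrbrbrrrrrbrr]  L=[-2, -7/4, -447/256]  R=[-1787/1024, -893/512, -223/128, -111/64, -55/32, -27/16, -13/8, -3/2, -1, 0]  => -3575/2048

-3575/2048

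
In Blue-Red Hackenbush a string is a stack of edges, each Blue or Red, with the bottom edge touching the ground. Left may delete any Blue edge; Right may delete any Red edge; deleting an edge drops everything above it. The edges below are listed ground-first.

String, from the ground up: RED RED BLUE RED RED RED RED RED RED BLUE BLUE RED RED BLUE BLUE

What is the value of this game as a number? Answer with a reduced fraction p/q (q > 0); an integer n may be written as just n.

1 of 15 · R · max L −∞ · min R 0 → -1
2 of 15 · RR · max L −∞ · min R -1 → -2
3 of 15 · RRB · max L -2 · min R -1 → -3/2
4 of 15 · RRBR · max L -2 · min R -3/2 → -7/4
5 of 15 · RRBRR · max L -2 · min R -7/4 → -15/8
6 of 15 · RRBRRR · max L -2 · min R -15/8 → -31/16
7 of 15 · RRBRRRR · max L -2 · min R -31/16 → -63/32
8 of 15 · RRBRRRRR · max L -2 · min R -63/32 → -127/64
9 of 15 · RRBRRRRRR · max L -2 · min R -127/64 → -255/128
10 of 15 · RRBRRRRRRB · max L -255/128 · min R -127/64 → -509/256
11 of 15 · RRBRRRRRRBB · max L -509/256 · min R -127/64 → -1017/512
12 of 15 · RRBRRRRRRBBR · max L -509/256 · min R -1017/512 → -2035/1024
13 of 15 · RRBRRRRRRBBRR · max L -509/256 · min R -2035/1024 → -4071/2048
14 of 15 · RRBRRRRRRBBRRB · max L -4071/2048 · min R -2035/1024 → -8141/4096
15 of 15 · RRBRRRRRRBBRRBB · max L -8141/4096 · min R -2035/1024 → -16281/8192

-16281/8192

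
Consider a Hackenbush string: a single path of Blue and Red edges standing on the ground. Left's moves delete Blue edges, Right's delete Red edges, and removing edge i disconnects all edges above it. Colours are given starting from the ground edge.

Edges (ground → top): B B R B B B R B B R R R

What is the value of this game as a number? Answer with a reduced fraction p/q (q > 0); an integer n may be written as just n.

Recurse on prefixes of the 12-edge string B B R B B B R B B R R R:
edge 1 of 12 (B): { 0 | none } ⇒ 1
edge 2 of 12 (B): { 0 1 | none } ⇒ 2
edge 3 of 12 (R): { 0 1 | 2 } ⇒ 3/2
edge 4 of 12 (B): { 0 1 3/2 | 2 } ⇒ 7/4
edge 5 of 12 (B): { 0 1 3/2 7/4 | 2 } ⇒ 15/8
edge 6 of 12 (B): { 0 1 3/2 7/4 15/8 | 2 } ⇒ 31/16
edge 7 of 12 (R): { 0 1 3/2 7/4 15/8 | 31/16 2 } ⇒ 61/32
edge 8 of 12 (B): { 0 1 3/2 7/4 15/8 61/32 | 31/16 2 } ⇒ 123/64
edge 9 of 12 (B): { 0 1 3/2 7/4 15/8 61/32 123/64 | 31/16 2 } ⇒ 247/128
edge 10 of 12 (R): { 0 1 3/2 7/4 15/8 61/32 123/64 | 247/128 31/16 2 } ⇒ 493/256
edge 11 of 12 (R): { 0 1 3/2 7/4 15/8 61/32 123/64 | 493/256 247/128 31/16 2 } ⇒ 985/512
edge 12 of 12 (R): { 0 1 3/2 7/4 15/8 61/32 123/64 | 985/512 493/256 247/128 31/16 2 } ⇒ 1969/1024

1969/1024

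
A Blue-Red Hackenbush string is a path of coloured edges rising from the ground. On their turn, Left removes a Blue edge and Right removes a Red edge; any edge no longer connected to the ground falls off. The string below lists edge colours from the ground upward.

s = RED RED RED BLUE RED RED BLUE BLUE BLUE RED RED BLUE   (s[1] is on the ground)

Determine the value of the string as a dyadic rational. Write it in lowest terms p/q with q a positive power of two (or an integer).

-1421/512

Prefix values for RED RED RED BLUE RED RED BLUE BLUE BLUE RED RED BLUE via {L|R} + simplicity:
step 1: add RED to get R; options L={ — } R={ 0 } — -1
step 2: add RED to get RR; options L={ — } R={ -1,0 } — -2
step 3: add RED to get RRR; options L={ — } R={ -2,-1,0 } — -3
step 4: add BLUE to get RRRB; options L={ -3 } R={ -2,-1,0 } — -5/2
step 5: add RED to get RRRBR; options L={ -3 } R={ -5/2,-2,-1,0 } — -11/4
step 6: add RED to get RRRBRR; options L={ -3 } R={ -11/4,-5/2,-2,-1,0 } — -23/8
step 7: add BLUE to get RRRBRRB; options L={ -3,-23/8 } R={ -11/4,-5/2,-2,-1,0 } — -45/16
step 8: add BLUE to get RRRBRRBB; options L={ -3,-23/8,-45/16 } R={ -11/4,-5/2,-2,-1,0 } — -89/32
step 9: add BLUE to get RRRBRRBBB; options L={ -3,-23/8,-45/16,-89/32 } R={ -11/4,-5/2,-2,-1,0 } — -177/64
step 10: add RED to get RRRBRRBBBR; options L={ -3,-23/8,-45/16,-89/32 } R={ -177/64,-11/4,-5/2,-2,-1,0 } — -355/128
step 11: add RED to get RRRBRRBBBRR; options L={ -3,-23/8,-45/16,-89/32 } R={ -355/128,-177/64,-11/4,-5/2,-2,-1,0 } — -711/256
step 12: add BLUE to get RRRBRRBBBRRB; options L={ -3,-23/8,-45/16,-89/32,-711/256 } R={ -355/128,-177/64,-11/4,-5/2,-2,-1,0 } — -1421/512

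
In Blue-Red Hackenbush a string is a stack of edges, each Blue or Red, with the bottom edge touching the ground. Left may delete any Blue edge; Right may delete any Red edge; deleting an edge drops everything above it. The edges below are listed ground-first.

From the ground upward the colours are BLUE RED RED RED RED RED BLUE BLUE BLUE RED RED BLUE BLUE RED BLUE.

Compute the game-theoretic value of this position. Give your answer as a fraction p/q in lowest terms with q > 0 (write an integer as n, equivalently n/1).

edge 1 of 15 (BLUE): { 0 | (no moves) } — 1
edge 2 of 15 (RED): { 0 | 1 } — 1/2
edge 3 of 15 (RED): { 0 | 1/2, 1 } — 1/4
edge 4 of 15 (RED): { 0 | 1/4, 1/2, 1 } — 1/8
edge 5 of 15 (RED): { 0 | 1/8, 1/4, 1/2, 1 } — 1/16
edge 6 of 15 (RED): { 0 | 1/16, 1/8, 1/4, 1/2, 1 } — 1/32
edge 7 of 15 (BLUE): { 0, 1/32 | 1/16, 1/8, 1/4, 1/2, 1 } — 3/64
edge 8 of 15 (BLUE): { 0, 1/32, 3/64 | 1/16, 1/8, 1/4, 1/2, 1 } — 7/128
edge 9 of 15 (BLUE): { 0, 1/32, 3/64, 7/128 | 1/16, 1/8, 1/4, 1/2, 1 } — 15/256
edge 10 of 15 (RED): { 0, 1/32, 3/64, 7/128 | 15/256, 1/16, 1/8, 1/4, 1/2, 1 } — 29/512
edge 11 of 15 (RED): { 0, 1/32, 3/64, 7/128 | 29/512, 15/256, 1/16, 1/8, 1/4, 1/2, 1 } — 57/1024
edge 12 of 15 (BLUE): { 0, 1/32, 3/64, 7/128, 57/1024 | 29/512, 15/256, 1/16, 1/8, 1/4, 1/2, 1 } — 115/2048
edge 13 of 15 (BLUE): { 0, 1/32, 3/64, 7/128, 57/1024, 115/2048 | 29/512, 15/256, 1/16, 1/8, 1/4, 1/2, 1 } — 231/4096
edge 14 of 15 (RED): { 0, 1/32, 3/64, 7/128, 57/1024, 115/2048 | 231/4096, 29/512, 15/256, 1/16, 1/8, 1/4, 1/2, 1 } — 461/8192
edge 15 of 15 (BLUE): { 0, 1/32, 3/64, 7/128, 57/1024, 115/2048, 461/8192 | 231/4096, 29/512, 15/256, 1/16, 1/8, 1/4, 1/2, 1 } — 923/16384

923/16384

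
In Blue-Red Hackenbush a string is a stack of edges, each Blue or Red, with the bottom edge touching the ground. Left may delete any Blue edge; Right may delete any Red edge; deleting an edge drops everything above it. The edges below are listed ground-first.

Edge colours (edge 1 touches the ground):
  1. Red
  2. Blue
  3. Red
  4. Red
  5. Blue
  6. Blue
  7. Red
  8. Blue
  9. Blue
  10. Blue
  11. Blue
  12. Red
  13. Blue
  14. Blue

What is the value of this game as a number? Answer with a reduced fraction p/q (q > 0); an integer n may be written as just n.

-6409/8192

edge 1 of 14 (Red): { ∅ | 0 } gives -1
edge 2 of 14 (Blue): { -1 | 0 } gives -1/2
edge 3 of 14 (Red): { -1 | -1/2; 0 } gives -3/4
edge 4 of 14 (Red): { -1 | -3/4; -1/2; 0 } gives -7/8
edge 5 of 14 (Blue): { -1; -7/8 | -3/4; -1/2; 0 } gives -13/16
edge 6 of 14 (Blue): { -1; -7/8; -13/16 | -3/4; -1/2; 0 } gives -25/32
edge 7 of 14 (Red): { -1; -7/8; -13/16 | -25/32; -3/4; -1/2; 0 } gives -51/64
edge 8 of 14 (Blue): { -1; -7/8; -13/16; -51/64 | -25/32; -3/4; -1/2; 0 } gives -101/128
edge 9 of 14 (Blue): { -1; -7/8; -13/16; -51/64; -101/128 | -25/32; -3/4; -1/2; 0 } gives -201/256
edge 10 of 14 (Blue): { -1; -7/8; -13/16; -51/64; -101/128; -201/256 | -25/32; -3/4; -1/2; 0 } gives -401/512
edge 11 of 14 (Blue): { -1; -7/8; -13/16; -51/64; -101/128; -201/256; -401/512 | -25/32; -3/4; -1/2; 0 } gives -801/1024
edge 12 of 14 (Red): { -1; -7/8; -13/16; -51/64; -101/128; -201/256; -401/512 | -801/1024; -25/32; -3/4; -1/2; 0 } gives -1603/2048
edge 13 of 14 (Blue): { -1; -7/8; -13/16; -51/64; -101/128; -201/256; -401/512; -1603/2048 | -801/1024; -25/32; -3/4; -1/2; 0 } gives -3205/4096
edge 14 of 14 (Blue): { -1; -7/8; -13/16; -51/64; -101/128; -201/256; -401/512; -1603/2048; -3205/4096 | -801/1024; -25/32; -3/4; -1/2; 0 } gives -6409/8192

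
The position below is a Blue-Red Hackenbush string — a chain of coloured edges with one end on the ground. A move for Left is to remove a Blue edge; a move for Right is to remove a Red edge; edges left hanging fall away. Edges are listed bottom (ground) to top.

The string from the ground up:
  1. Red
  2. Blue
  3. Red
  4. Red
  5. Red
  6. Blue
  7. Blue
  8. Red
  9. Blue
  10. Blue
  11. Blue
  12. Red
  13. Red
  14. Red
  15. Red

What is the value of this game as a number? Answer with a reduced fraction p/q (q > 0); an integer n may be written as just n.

-14623/16384

v(R) = { — | 0 } ⇒ -1
v(RB) = { -1 | 0 } ⇒ -1/2
v(RBR) = { -1 | -1/2, 0 } ⇒ -3/4
v(RBRR) = { -1 | -3/4, -1/2, 0 } ⇒ -7/8
v(RBRRR) = { -1 | -7/8, -3/4, -1/2, 0 } ⇒ -15/16
v(RBRRRB) = { -1, -15/16 | -7/8, -3/4, -1/2, 0 } ⇒ -29/32
v(RBRRRBB) = { -1, -15/16, -29/32 | -7/8, -3/4, -1/2, 0 } ⇒ -57/64
v(RBRRRBBR) = { -1, -15/16, -29/32 | -57/64, -7/8, -3/4, -1/2, 0 } ⇒ -115/128
v(RBRRRBBRB) = { -1, -15/16, -29/32, -115/128 | -57/64, -7/8, -3/4, -1/2, 0 } ⇒ -229/256
v(RBRRRBBRBB) = { -1, -15/16, -29/32, -115/128, -229/256 | -57/64, -7/8, -3/4, -1/2, 0 } ⇒ -457/512
v(RBRRRBBRBBB) = { -1, -15/16, -29/32, -115/128, -229/256, -457/512 | -57/64, -7/8, -3/4, -1/2, 0 } ⇒ -913/1024
v(RBRRRBBRBBBR) = { -1, -15/16, -29/32, -115/128, -229/256, -457/512 | -913/1024, -57/64, -7/8, -3/4, -1/2, 0 } ⇒ -1827/2048
v(RBRRRBBRBBBRR) = { -1, -15/16, -29/32, -115/128, -229/256, -457/512 | -1827/2048, -913/1024, -57/64, -7/8, -3/4, -1/2, 0 } ⇒ -3655/4096
v(RBRRRBBRBBBRRR) = { -1, -15/16, -29/32, -115/128, -229/256, -457/512 | -3655/4096, -1827/2048, -913/1024, -57/64, -7/8, -3/4, -1/2, 0 } ⇒ -7311/8192
v(RBRRRBBRBBBRRRR) = { -1, -15/16, -29/32, -115/128, -229/256, -457/512 | -7311/8192, -3655/4096, -1827/2048, -913/1024, -57/64, -7/8, -3/4, -1/2, 0 } ⇒ -14623/16384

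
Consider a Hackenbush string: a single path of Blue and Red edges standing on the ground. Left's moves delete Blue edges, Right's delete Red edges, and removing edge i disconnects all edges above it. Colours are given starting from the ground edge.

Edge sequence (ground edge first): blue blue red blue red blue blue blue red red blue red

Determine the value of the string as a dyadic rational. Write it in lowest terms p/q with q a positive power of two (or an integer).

G_1 [b]  L=[0]  R=[·]  ⇒ 1
G_2 [bb]  L=[0; 1]  R=[·]  ⇒ 2
G_3 [bbr]  L=[0; 1]  R=[2]  ⇒ 3/2
G_4 [bbrb]  L=[0; 1; 3/2]  R=[2]  ⇒ 7/4
G_5 [bbrbr]  L=[0; 1; 3/2]  R=[7/4; 2]  ⇒ 13/8
G_6 [bbrbrb]  L=[0; 1; 3/2; 13/8]  R=[7/4; 2]  ⇒ 27/16
G_7 [bbrbrbb]  L=[0; 1; 3/2; 13/8; 27/16]  R=[7/4; 2]  ⇒ 55/32
G_8 [bbrbrbbb]  L=[0; 1; 3/2; 13/8; 27/16; 55/32]  R=[7/4; 2]  ⇒ 111/64
G_9 [bbrbrbbbr]  L=[0; 1; 3/2; 13/8; 27/16; 55/32]  R=[111/64; 7/4; 2]  ⇒ 221/128
G_10 [bbrbrbbbrr]  L=[0; 1; 3/2; 13/8; 27/16; 55/32]  R=[221/128; 111/64; 7/4; 2]  ⇒ 441/256
G_11 [bbrbrbbbrrb]  L=[0; 1; 3/2; 13/8; 27/16; 55/32; 441/256]  R=[221/128; 111/64; 7/4; 2]  ⇒ 883/512
G_12 [bbrbrbbbrrbr]  L=[0; 1; 3/2; 13/8; 27/16; 55/32; 441/256]  R=[883/512; 221/128; 111/64; 7/4; 2]  ⇒ 1765/1024

1765/1024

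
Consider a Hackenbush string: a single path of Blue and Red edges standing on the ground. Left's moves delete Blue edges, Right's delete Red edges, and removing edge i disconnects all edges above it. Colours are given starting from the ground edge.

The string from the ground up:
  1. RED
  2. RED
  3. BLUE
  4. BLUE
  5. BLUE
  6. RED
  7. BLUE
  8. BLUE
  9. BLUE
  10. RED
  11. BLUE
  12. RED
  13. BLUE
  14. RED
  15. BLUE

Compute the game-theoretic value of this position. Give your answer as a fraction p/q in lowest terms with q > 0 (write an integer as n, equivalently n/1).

G(R) = { — | 0 } -> -1
G(RR) = { — | -1; 0 } -> -2
G(RRB) = { -2 | -1; 0 } -> -3/2
G(RRBB) = { -2; -3/2 | -1; 0 } -> -5/4
G(RRBBB) = { -2; -3/2; -5/4 | -1; 0 } -> -9/8
G(RRBBBR) = { -2; -3/2; -5/4 | -9/8; -1; 0 } -> -19/16
G(RRBBBRB) = { -2; -3/2; -5/4; -19/16 | -9/8; -1; 0 } -> -37/32
G(RRBBBRBB) = { -2; -3/2; -5/4; -19/16; -37/32 | -9/8; -1; 0 } -> -73/64
G(RRBBBRBBB) = { -2; -3/2; -5/4; -19/16; -37/32; -73/64 | -9/8; -1; 0 } -> -145/128
G(RRBBBRBBBR) = { -2; -3/2; -5/4; -19/16; -37/32; -73/64 | -145/128; -9/8; -1; 0 } -> -291/256
G(RRBBBRBBBRB) = { -2; -3/2; -5/4; -19/16; -37/32; -73/64; -291/256 | -145/128; -9/8; -1; 0 } -> -581/512
G(RRBBBRBBBRBR) = { -2; -3/2; -5/4; -19/16; -37/32; -73/64; -291/256 | -581/512; -145/128; -9/8; -1; 0 } -> -1163/1024
G(RRBBBRBBBRBRB) = { -2; -3/2; -5/4; -19/16; -37/32; -73/64; -291/256; -1163/1024 | -581/512; -145/128; -9/8; -1; 0 } -> -2325/2048
G(RRBBBRBBBRBRBR) = { -2; -3/2; -5/4; -19/16; -37/32; -73/64; -291/256; -1163/1024 | -2325/2048; -581/512; -145/128; -9/8; -1; 0 } -> -4651/4096
G(RRBBBRBBBRBRBRB) = { -2; -3/2; -5/4; -19/16; -37/32; -73/64; -291/256; -1163/1024; -4651/4096 | -2325/2048; -581/512; -145/128; -9/8; -1; 0 } -> -9301/8192

-9301/8192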